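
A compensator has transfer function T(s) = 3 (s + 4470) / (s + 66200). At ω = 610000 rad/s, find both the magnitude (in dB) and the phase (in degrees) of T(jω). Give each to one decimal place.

|j610000 + 4470| = √(610000² + 4470²) = 6.1e+05
|j610000 + 66200| = √(610000² + 66200²) = 6.136e+05
|T(j610000)| = 3 × 6.1e+05 / 6.136e+05 = 2.9826
20 log₁₀(2.9826) = 9.49 dB
∠(j610000 + 4470) = arctan(610000/4470) = 89.58°
∠(j610000 + 66200) = arctan(610000/66200) = 83.81°
∠T(j610000) = 89.58° − 83.81° = 5.77°

|T| = 9.5 dB, ∠T = 5.8°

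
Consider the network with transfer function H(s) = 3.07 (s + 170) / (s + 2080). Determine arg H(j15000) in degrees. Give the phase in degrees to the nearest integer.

7°

∠(j15000 + 170) = arctan(15000/170) = 89.35°
∠(j15000 + 2080) = arctan(15000/2080) = 82.11°
∠H(j15000) = 89.35° − 82.11° = 7.25°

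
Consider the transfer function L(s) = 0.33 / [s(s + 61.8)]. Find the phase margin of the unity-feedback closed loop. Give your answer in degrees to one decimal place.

90.0°

Gain crossover: |L(jω)| = 1 at ω ≈ 0.00534 rad/s.
∠L(j0.00534) = −90° − arctan(0.00534/61.8) ≈ -90.00°
PM = 180° + (-90.00°) = 90.00°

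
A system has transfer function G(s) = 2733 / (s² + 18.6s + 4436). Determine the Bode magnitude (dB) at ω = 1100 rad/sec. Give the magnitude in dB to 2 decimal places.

|(j1100)² + 18.6(j1100) + 4436| = |-1.2056e+06 + j20460| = 1.206e+06
|G(j1100)| = 2733 / 1.206e+06 = 0.0022667
20 log₁₀(0.0022667) = -52.892 dB

-52.89 dB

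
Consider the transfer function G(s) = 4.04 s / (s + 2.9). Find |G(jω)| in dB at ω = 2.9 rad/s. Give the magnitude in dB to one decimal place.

|j2.9| = 2.9
|j2.9 + 2.9| = √(2.9² + 2.9²) = 4.101
|G(j2.9)| = 4.04 × 2.9 / 4.101 = 2.8567
20 log₁₀(2.8567) = 9.12 dB

9.1 dB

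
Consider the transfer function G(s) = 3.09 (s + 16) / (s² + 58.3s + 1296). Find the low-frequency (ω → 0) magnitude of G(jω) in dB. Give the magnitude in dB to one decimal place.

-28.4 dB

G(0) = 3.09 × 16 / 1296 = 0.038148
20 log₁₀(0.038148) = -28.37 dB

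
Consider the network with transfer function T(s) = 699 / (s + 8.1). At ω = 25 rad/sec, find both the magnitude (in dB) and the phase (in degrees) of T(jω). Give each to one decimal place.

|j25 + 8.1| = √(25² + 8.1²) = 26.28
|T(j25)| = 699 / 26.28 = 26.599
20 log₁₀(26.599) = 28.50 dB
∠(j25 + 8.1) = arctan(25/8.1) = 72.05°
∠T(j25) = −72.05° = -72.05°

|T| = 28.5 dB, ∠T = -72.0°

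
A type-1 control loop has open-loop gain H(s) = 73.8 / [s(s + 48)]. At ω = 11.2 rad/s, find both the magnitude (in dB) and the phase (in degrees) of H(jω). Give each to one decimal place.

|H| = -17.5 dB, ∠H = -103.1°

|j11.2 + 48| = √(11.2² + 48²) = 49.29
|j11.2| = 11.2
|H(j11.2)| = 73.8 / (49.29 × 11.2) = 0.13369
20 log₁₀(0.13369) = -17.48 dB
∠(j11.2 + 48) = arctan(11.2/48) = 13.13°
∠(j11.2) = 90.00°
∠H(j11.2) = − (13.13° + 90.00°) = -103.13°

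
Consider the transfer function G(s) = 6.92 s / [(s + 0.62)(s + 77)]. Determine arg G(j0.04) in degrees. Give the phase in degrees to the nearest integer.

∠(j0.04) = 90.00°
∠(j0.04 + 0.62) = arctan(0.04/0.62) = 3.69°
∠(j0.04 + 77) = arctan(0.04/77) = 0.03°
∠G(j0.04) = 90.00° − (3.69° + 0.03°) = 86.28°

86°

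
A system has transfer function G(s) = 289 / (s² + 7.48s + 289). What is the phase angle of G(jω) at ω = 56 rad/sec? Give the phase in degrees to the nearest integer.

∠[(j56)² + 7.48(j56) + 289] = ∠[-2847 + j418.88] = 171.63°
∠G(j56) = −171.63° = -171.63°

-172°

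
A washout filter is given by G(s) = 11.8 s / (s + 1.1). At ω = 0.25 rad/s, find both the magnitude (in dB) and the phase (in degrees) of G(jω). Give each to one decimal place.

|j0.25| = 0.25
|j0.25 + 1.1| = √(0.25² + 1.1²) = 1.128
|G(j0.25)| = 11.8 × 0.25 / 1.128 = 2.6151
20 log₁₀(2.6151) = 8.35 dB
∠(j0.25) = 90.00°
∠(j0.25 + 1.1) = arctan(0.25/1.1) = 12.80°
∠G(j0.25) = 90.00° − 12.80° = 77.20°

|G| = 8.3 dB, ∠G = 77.2 deg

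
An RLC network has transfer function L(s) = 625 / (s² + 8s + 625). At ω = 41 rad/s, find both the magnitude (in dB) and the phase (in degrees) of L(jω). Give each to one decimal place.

|L| = -5.0 dB, ∠L = -162.7°

|(j41)² + 8(j41) + 625| = |-1056 + j328| = 1106
|L(j41)| = 625 / 1106 = 0.56522
20 log₁₀(0.56522) = -4.96 dB
∠[(j41)² + 8(j41) + 625] = ∠[-1056 + j328] = 162.74°
∠L(j41) = −162.74° = -162.74°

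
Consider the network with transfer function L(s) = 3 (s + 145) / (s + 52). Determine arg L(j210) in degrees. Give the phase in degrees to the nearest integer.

-21°

∠(j210 + 145) = arctan(210/145) = 55.38°
∠(j210 + 52) = arctan(210/52) = 76.09°
∠L(j210) = 55.38° − 76.09° = -20.72°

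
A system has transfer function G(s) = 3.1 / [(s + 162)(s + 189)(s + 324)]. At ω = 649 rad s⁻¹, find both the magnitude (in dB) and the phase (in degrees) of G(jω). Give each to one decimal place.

|G| = -160.5 dB, ∠G = -213.2°

|j649 + 162| = √(649² + 162²) = 668.9
|j649 + 189| = √(649² + 189²) = 676
|j649 + 324| = √(649² + 324²) = 725.4
|G(j649)| = 3.1 / (668.9 × 676 × 725.4) = 9.4516e-09
20 log₁₀(9.4516e-09) = -160.49 dB
∠(j649 + 162) = arctan(649/162) = 75.98°
∠(j649 + 189) = arctan(649/189) = 73.76°
∠(j649 + 324) = arctan(649/324) = 63.47°
∠G(j649) = − (75.98° + 73.76° + 63.47°) = -213.22°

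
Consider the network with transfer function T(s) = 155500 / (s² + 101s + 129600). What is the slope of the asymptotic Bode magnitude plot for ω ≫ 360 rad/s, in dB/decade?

-40 dB/decade

With 0 zeros and 2 poles, the high-frequency asymptotic slope is 20 × (0 − 2) = -40 dB/decade.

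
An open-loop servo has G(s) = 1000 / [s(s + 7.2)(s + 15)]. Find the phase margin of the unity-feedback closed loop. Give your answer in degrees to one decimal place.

25.4°

Gain crossover: |G(jω)| = 1 at ω ≈ 6.38 rad/sec.
∠G(j6.38) = −90° − arctan(6.38/7.2) − arctan(6.38/15) ≈ -154.57°
PM = 180° + (-154.57°) = 25.43°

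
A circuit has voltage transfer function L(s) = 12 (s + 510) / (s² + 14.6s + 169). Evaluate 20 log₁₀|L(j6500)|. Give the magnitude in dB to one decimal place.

|j6500 + 510| = √(6500² + 510²) = 6520
|(j6500)² + 14.6(j6500) + 169| = |-4.225e+07 + j94900| = 4.225e+07
|L(j6500)| = 12 × 6520 / 4.225e+07 = 0.0018518
20 log₁₀(0.0018518) = -54.65 dB

-54.6 dB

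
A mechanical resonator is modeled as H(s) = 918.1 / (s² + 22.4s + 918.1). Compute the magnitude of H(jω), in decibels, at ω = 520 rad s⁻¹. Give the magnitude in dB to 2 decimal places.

|(j520)² + 22.4(j520) + 918.1| = |-2.6948e+05 + j11648| = 2.697e+05
|H(j520)| = 918.1 / 2.697e+05 = 0.0034037
20 log₁₀(0.0034037) = -49.361 dB

-49.36 dB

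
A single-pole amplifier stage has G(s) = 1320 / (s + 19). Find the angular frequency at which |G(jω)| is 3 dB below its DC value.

For a single-pole low-pass, the −3 dB point is at the pole: ω = 19 rad/sec.

19 rad/sec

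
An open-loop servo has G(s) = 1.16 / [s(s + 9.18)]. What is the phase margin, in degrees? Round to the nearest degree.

89°

Gain crossover: |G(jω)| = 1 at ω ≈ 0.126 rad/sec.
∠G(j0.126) = −90° − arctan(0.126/9.18) ≈ -90.79°
PM = 180° + (-90.79°) = 89.21°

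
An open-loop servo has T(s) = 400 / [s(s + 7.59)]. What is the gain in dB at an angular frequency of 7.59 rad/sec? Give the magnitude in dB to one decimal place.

|j7.59 + 7.59| = √(7.59² + 7.59²) = 10.73
|j7.59| = 7.59
|T(j7.59)| = 400 / (10.73 × 7.59) = 4.9098
20 log₁₀(4.9098) = 13.82 dB

13.8 dB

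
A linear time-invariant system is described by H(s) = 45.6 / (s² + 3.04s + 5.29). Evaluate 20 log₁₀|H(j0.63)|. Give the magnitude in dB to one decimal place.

18.8 dB

|(j0.63)² + 3.04(j0.63) + 5.29| = |4.8931 + j1.9152| = 5.255
|H(j0.63)| = 45.6 / 5.255 = 8.6782
20 log₁₀(8.6782) = 18.77 dB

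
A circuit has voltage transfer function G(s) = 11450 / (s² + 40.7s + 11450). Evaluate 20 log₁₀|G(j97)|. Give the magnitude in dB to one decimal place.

8.2 dB

|(j97)² + 40.7(j97) + 11450| = |2041 + j3947.9| = 4444
|G(j97)| = 11450 / 4444 = 2.5763
20 log₁₀(2.5763) = 8.22 dB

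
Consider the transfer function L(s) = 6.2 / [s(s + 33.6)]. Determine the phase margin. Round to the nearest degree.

90°

Gain crossover: |L(jω)| = 1 at ω ≈ 0.185 rad s⁻¹.
∠L(j0.185) = −90° − arctan(0.185/33.6) ≈ -90.31°
PM = 180° + (-90.31°) = 89.69°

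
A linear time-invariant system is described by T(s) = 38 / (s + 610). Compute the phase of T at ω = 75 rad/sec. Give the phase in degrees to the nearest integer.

-7 deg

∠(j75 + 610) = arctan(75/610) = 7.01°
∠T(j75) = −7.01° = -7.01°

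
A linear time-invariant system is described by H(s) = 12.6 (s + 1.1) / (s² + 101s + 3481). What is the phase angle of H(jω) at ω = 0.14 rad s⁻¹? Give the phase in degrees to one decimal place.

7.0°

∠(j0.14 + 1.1) = arctan(0.14/1.1) = 7.25°
∠[(j0.14)² + 101(j0.14) + 3481] = ∠[3481 + j14.14] = 0.23°
∠H(j0.14) = 7.25° − 0.23° = 7.02°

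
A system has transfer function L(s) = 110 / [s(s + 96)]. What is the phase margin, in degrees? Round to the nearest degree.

Gain crossover: |L(jω)| = 1 at ω ≈ 1.15 rad/s.
∠L(j1.15) = −90° − arctan(1.15/96) ≈ -90.68°
PM = 180° + (-90.68°) = 89.32°

89 deg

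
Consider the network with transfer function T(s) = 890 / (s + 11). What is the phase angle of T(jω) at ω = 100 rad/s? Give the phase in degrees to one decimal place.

-83.7°

∠(j100 + 11) = arctan(100/11) = 83.72°
∠T(j100) = −83.72° = -83.72°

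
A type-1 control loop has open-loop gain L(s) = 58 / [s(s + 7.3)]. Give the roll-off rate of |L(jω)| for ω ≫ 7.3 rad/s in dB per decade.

-40 dB/decade

With 0 zeros and 2 poles, the high-frequency asymptotic slope is 20 × (0 − 2) = -40 dB/decade.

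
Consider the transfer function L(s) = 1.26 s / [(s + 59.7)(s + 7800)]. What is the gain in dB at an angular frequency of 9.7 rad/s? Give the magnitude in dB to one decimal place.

|j9.7| = 9.7
|j9.7 + 59.7| = √(9.7² + 59.7²) = 60.48
|j9.7 + 7800| = √(9.7² + 7800²) = 7800
|L(j9.7)| = 1.26 × 9.7 / (60.48 × 7800) = 2.5907e-05
20 log₁₀(2.5907e-05) = -91.73 dB

-91.7 dB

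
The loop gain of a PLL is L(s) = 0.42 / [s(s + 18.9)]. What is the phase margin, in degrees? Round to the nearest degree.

Gain crossover: |L(jω)| = 1 at ω ≈ 0.0222 rad/s.
∠L(j0.0222) = −90° − arctan(0.0222/18.9) ≈ -90.07°
PM = 180° + (-90.07°) = 89.93°

90°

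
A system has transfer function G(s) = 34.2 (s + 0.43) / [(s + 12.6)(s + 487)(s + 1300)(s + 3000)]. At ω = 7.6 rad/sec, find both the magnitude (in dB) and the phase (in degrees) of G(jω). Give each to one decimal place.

|G| = -160.6 dB, ∠G = 54.3°

|j7.6 + 0.43| = √(7.6² + 0.43²) = 7.612
|j7.6 + 12.6| = √(7.6² + 12.6²) = 14.71
|j7.6 + 487| = √(7.6² + 487²) = 487.1
|j7.6 + 1300| = √(7.6² + 1300²) = 1300
|j7.6 + 3000| = √(7.6² + 3000²) = 3000
|G(j7.6)| = 34.2 × 7.612 / (14.71 × 487.1 × 1300 × 3000) = 9.3139e-09
20 log₁₀(9.3139e-09) = -160.62 dB
∠(j7.6 + 0.43) = arctan(7.6/0.43) = 86.76°
∠(j7.6 + 12.6) = arctan(7.6/12.6) = 31.10°
∠(j7.6 + 487) = arctan(7.6/487) = 0.89°
∠(j7.6 + 1300) = arctan(7.6/1300) = 0.33°
∠(j7.6 + 3000) = arctan(7.6/3000) = 0.15°
∠G(j7.6) = 86.76° − (31.10° + 0.89° + 0.33° + 0.15°) = 54.29°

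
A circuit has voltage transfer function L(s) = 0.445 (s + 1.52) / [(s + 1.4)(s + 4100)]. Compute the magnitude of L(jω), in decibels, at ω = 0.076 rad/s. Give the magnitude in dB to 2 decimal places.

|j0.076 + 1.52| = √(0.076² + 1.52²) = 1.522
|j0.076 + 1.4| = √(0.076² + 1.4²) = 1.402
|j0.076 + 4100| = √(0.076² + 4100²) = 4100
|L(j0.076)| = 0.445 × 1.522 / (1.402 × 4100) = 0.00011781
20 log₁₀(0.00011781) = -78.576 dB

-78.58 dB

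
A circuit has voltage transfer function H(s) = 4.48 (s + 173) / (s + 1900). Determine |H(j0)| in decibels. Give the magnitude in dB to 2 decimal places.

-7.79 dB

H(0) = 4.48 × 173 / 1900 = 0.40792
20 log₁₀(0.40792) = -7.789 dB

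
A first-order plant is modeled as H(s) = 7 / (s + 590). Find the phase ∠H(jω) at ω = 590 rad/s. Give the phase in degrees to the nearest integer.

∠(j590 + 590) = arctan(590/590) = 45.00°
∠H(j590) = −45.00° = -45.00°

-45 deg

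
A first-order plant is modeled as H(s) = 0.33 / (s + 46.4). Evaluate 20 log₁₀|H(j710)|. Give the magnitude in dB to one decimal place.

-66.7 dB

|j710 + 46.4| = √(710² + 46.4²) = 711.5
|H(j710)| = 0.33 / 711.5 = 0.0004638
20 log₁₀(0.0004638) = -66.67 dB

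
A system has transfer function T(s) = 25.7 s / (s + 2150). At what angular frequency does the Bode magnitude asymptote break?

The single real pole at s = −2150 gives a corner at ω = 2150 rad s⁻¹.

2150 rad s⁻¹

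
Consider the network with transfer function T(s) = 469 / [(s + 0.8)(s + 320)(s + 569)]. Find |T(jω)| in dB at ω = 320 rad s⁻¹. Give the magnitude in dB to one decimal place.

-106.1 dB

|j320 + 0.8| = √(320² + 0.8²) = 320
|j320 + 320| = √(320² + 320²) = 452.5
|j320 + 569| = √(320² + 569²) = 652.8
|T(j320)| = 469 / (320 × 452.5 × 652.8) = 4.961e-06
20 log₁₀(4.961e-06) = -106.09 dB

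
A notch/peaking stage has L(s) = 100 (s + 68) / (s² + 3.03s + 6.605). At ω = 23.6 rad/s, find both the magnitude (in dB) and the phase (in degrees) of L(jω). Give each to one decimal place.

|L| = 22.3 dB, ∠L = -153.5°

|j23.6 + 68| = √(23.6² + 68²) = 71.98
|(j23.6)² + 3.03(j23.6) + 6.605| = |-550.36 + j71.508| = 555
|L(j23.6)| = 100 × 71.98 / 555 = 12.97
20 log₁₀(12.97) = 22.26 dB
∠(j23.6 + 68) = arctan(23.6/68) = 19.14°
∠[(j23.6)² + 3.03(j23.6) + 6.605] = ∠[-550.36 + j71.508] = 172.60°
∠L(j23.6) = 19.14° − 172.60° = -153.46°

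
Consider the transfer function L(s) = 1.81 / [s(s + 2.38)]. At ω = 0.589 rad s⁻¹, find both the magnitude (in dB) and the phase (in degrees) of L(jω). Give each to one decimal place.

|L| = 2.0 dB, ∠L = -103.9°

|j0.589 + 2.38| = √(0.589² + 2.38²) = 2.452
|j0.589| = 0.589
|L(j0.589)| = 1.81 / (2.452 × 0.589) = 1.2534
20 log₁₀(1.2534) = 1.96 dB
∠(j0.589 + 2.38) = arctan(0.589/2.38) = 13.90°
∠(j0.589) = 90.00°
∠L(j0.589) = − (13.90° + 90.00°) = -103.90°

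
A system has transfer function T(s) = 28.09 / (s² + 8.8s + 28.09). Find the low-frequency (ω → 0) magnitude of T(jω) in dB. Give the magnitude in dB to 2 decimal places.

T(0) = 28.09 / 28.09 = 1
20 log₁₀(1) = 0.000 dB

0.00 dB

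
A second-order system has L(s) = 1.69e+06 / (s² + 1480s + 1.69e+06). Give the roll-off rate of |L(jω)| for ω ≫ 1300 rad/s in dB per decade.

With 0 zeros and 2 poles, the high-frequency asymptotic slope is 20 × (0 − 2) = -40 dB/decade.

-40 dB/decade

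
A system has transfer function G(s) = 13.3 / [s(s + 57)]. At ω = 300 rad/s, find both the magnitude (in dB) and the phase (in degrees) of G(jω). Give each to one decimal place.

|j300 + 57| = √(300² + 57²) = 305.4
|j300| = 300
|G(j300)| = 13.3 / (305.4 × 300) = 0.00014518
20 log₁₀(0.00014518) = -76.76 dB
∠(j300 + 57) = arctan(300/57) = 79.24°
∠(j300) = 90.00°
∠G(j300) = − (79.24° + 90.00°) = -169.24°

|G| = -76.8 dB, ∠G = -169.2°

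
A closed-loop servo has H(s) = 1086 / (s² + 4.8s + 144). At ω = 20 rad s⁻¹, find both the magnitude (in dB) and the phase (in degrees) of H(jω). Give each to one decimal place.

|H| = 12.0 dB, ∠H = -159.4°

|(j20)² + 4.8(j20) + 144| = |-256 + j96| = 273.4
|H(j20)| = 1086 / 273.4 = 3.9721
20 log₁₀(3.9721) = 11.98 dB
∠[(j20)² + 4.8(j20) + 144] = ∠[-256 + j96] = 159.44°
∠H(j20) = −159.44° = -159.44°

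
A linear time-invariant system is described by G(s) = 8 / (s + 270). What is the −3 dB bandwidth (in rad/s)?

For a single-pole low-pass, the −3 dB point is at the pole: ω = 270 rad/s.

270 rad/s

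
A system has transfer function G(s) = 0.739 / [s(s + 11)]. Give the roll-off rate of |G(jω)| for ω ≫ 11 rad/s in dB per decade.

With 0 zeros and 2 poles, the high-frequency asymptotic slope is 20 × (0 − 2) = -40 dB/decade.

-40 dB/decade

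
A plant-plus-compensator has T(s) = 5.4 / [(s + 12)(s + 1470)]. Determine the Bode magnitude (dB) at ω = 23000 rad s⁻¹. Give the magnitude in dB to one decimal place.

-159.8 dB

|j23000 + 12| = √(23000² + 12²) = 2.3e+04
|j23000 + 1470| = √(23000² + 1470²) = 2.305e+04
|T(j23000)| = 5.4 / (2.3e+04 × 2.305e+04) = 1.0187e-08
20 log₁₀(1.0187e-08) = -159.84 dB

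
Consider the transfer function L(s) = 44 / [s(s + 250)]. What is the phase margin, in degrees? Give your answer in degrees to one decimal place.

Gain crossover: |L(jω)| = 1 at ω ≈ 0.176 rad/sec.
∠L(j0.176) = −90° − arctan(0.176/250) ≈ -90.04°
PM = 180° + (-90.04°) = 89.96°

90.0°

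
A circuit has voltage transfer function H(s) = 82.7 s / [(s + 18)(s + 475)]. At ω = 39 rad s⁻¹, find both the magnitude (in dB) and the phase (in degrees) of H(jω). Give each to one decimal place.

|H| = -16.1 dB, ∠H = 20.1 deg

|j39| = 39
|j39 + 18| = √(39² + 18²) = 42.95
|j39 + 475| = √(39² + 475²) = 476.6
|H(j39)| = 82.7 × 39 / (42.95 × 476.6) = 0.15755
20 log₁₀(0.15755) = -16.05 dB
∠(j39) = 90.00°
∠(j39 + 18) = arctan(39/18) = 65.22°
∠(j39 + 475) = arctan(39/475) = 4.69°
∠H(j39) = 90.00° − (65.22° + 4.69°) = 20.08°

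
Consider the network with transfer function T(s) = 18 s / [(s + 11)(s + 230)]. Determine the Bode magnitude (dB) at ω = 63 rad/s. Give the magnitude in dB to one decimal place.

|j63| = 63
|j63 + 11| = √(63² + 11²) = 63.95
|j63 + 230| = √(63² + 230²) = 238.5
|T(j63)| = 18 × 63 / (63.95 × 238.5) = 0.074356
20 log₁₀(0.074356) = -22.57 dB

-22.6 dB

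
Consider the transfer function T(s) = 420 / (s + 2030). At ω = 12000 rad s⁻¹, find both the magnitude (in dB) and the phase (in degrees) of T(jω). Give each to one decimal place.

|j12000 + 2030| = √(12000² + 2030²) = 1.217e+04
|T(j12000)| = 420 / 1.217e+04 = 0.03451
20 log₁₀(0.03451) = -29.24 dB
∠(j12000 + 2030) = arctan(12000/2030) = 80.40°
∠T(j12000) = −80.40° = -80.40°

|T| = -29.2 dB, ∠T = -80.4°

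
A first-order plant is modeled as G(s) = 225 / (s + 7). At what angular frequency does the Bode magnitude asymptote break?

7 rad/s

The single real pole at s = −7 gives a corner at ω = 7 rad/s.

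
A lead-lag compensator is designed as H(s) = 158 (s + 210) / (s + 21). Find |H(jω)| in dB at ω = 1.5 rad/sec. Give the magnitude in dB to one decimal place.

|j1.5 + 210| = √(1.5² + 210²) = 210
|j1.5 + 21| = √(1.5² + 21²) = 21.05
|H(j1.5)| = 158 × 210 / 21.05 = 1576
20 log₁₀(1576) = 63.95 dB

64.0 dB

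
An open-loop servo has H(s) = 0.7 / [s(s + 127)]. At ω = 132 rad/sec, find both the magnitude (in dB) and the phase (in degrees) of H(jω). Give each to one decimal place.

|j132 + 127| = √(132² + 127²) = 183.2
|j132| = 132
|H(j132)| = 0.7 / (183.2 × 132) = 2.8951e-05
20 log₁₀(2.8951e-05) = -90.77 dB
∠(j132 + 127) = arctan(132/127) = 46.11°
∠(j132) = 90.00°
∠H(j132) = − (46.11° + 90.00°) = -136.11°

|H| = -90.8 dB, ∠H = -136.1°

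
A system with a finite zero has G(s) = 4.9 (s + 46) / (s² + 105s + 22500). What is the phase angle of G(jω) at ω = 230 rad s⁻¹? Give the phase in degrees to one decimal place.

∠(j230 + 46) = arctan(230/46) = 78.69°
∠[(j230)² + 105(j230) + 22500] = ∠[-30400 + j24150] = 141.54°
∠G(j230) = 78.69° − 141.54° = -62.85°

-62.8°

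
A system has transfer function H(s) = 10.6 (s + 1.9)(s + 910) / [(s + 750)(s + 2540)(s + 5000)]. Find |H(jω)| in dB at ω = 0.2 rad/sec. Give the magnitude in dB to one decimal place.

-114.3 dB

|j0.2 + 1.9| = √(0.2² + 1.9²) = 1.91
|j0.2 + 910| = √(0.2² + 910²) = 910
|j0.2 + 750| = √(0.2² + 750²) = 750
|j0.2 + 2540| = √(0.2² + 2540²) = 2540
|j0.2 + 5000| = √(0.2² + 5000²) = 5000
|H(j0.2)| = 10.6 × 1.91 × 910 / (750 × 2540 × 5000) = 1.9348e-06
20 log₁₀(1.9348e-06) = -114.27 dB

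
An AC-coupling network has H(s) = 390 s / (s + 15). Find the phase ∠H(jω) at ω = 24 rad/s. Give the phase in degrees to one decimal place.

32.0°

∠(j24) = 90.00°
∠(j24 + 15) = arctan(24/15) = 57.99°
∠H(j24) = 90.00° − 57.99° = 32.01°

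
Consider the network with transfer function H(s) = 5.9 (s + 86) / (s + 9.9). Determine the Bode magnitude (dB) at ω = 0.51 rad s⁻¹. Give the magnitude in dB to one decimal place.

34.2 dB

|j0.51 + 86| = √(0.51² + 86²) = 86
|j0.51 + 9.9| = √(0.51² + 9.9²) = 9.913
|H(j0.51)| = 5.9 × 86 / 9.913 = 51.186
20 log₁₀(51.186) = 34.18 dB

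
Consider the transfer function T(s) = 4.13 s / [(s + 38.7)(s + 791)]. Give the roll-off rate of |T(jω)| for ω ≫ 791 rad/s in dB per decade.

-20 dB/decade

With 1 zero and 2 poles, the high-frequency asymptotic slope is 20 × (1 − 2) = -20 dB/decade.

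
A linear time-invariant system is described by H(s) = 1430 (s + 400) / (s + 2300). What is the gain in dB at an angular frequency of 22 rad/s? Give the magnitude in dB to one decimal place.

47.9 dB

|j22 + 400| = √(22² + 400²) = 400.6
|j22 + 2300| = √(22² + 2300²) = 2300
|H(j22)| = 1430 × 400.6 / 2300 = 249.06
20 log₁₀(249.06) = 47.93 dB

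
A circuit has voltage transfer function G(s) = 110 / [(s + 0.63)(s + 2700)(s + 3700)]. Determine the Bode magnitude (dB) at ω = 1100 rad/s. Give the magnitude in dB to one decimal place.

-161.0 dB

|j1100 + 0.63| = √(1100² + 0.63²) = 1100
|j1100 + 2700| = √(1100² + 2700²) = 2915
|j1100 + 3700| = √(1100² + 3700²) = 3860
|G(j1100)| = 110 / (1100 × 2915 × 3860) = 8.8858e-09
20 log₁₀(8.8858e-09) = -161.03 dB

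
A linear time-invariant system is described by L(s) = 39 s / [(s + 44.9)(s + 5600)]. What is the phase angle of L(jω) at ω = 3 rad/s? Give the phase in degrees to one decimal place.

∠(j3) = 90.00°
∠(j3 + 44.9) = arctan(3/44.9) = 3.82°
∠(j3 + 5600) = arctan(3/5600) = 0.03°
∠L(j3) = 90.00° − (3.82° + 0.03°) = 86.15°

86.1 deg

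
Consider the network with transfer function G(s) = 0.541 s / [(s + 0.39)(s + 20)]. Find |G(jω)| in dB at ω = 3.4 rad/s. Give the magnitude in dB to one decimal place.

-31.5 dB

|j3.4| = 3.4
|j3.4 + 0.39| = √(3.4² + 0.39²) = 3.422
|j3.4 + 20| = √(3.4² + 20²) = 20.29
|G(j3.4)| = 0.541 × 3.4 / (3.422 × 20.29) = 0.026494
20 log₁₀(0.026494) = -31.54 dB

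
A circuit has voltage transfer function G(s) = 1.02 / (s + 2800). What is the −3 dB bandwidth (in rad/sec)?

2800 rad/sec

For a single-pole low-pass, the −3 dB point is at the pole: ω = 2800 rad/sec.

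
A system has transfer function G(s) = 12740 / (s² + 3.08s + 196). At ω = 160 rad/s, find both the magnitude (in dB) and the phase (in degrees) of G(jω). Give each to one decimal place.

|(j160)² + 3.08(j160) + 196| = |-25404 + j492.8| = 2.541e+04
|G(j160)| = 12740 / 2.541e+04 = 0.5014
20 log₁₀(0.5014) = -6.00 dB
∠[(j160)² + 3.08(j160) + 196] = ∠[-25404 + j492.8] = 178.89°
∠G(j160) = −178.89° = -178.89°

|G| = -6.0 dB, ∠G = -178.9°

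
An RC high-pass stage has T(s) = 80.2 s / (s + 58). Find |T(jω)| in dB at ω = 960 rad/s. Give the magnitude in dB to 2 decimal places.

38.07 dB

|j960| = 960
|j960 + 58| = √(960² + 58²) = 961.8
|T(j960)| = 80.2 × 960 / 961.8 = 80.054
20 log₁₀(80.054) = 38.068 dB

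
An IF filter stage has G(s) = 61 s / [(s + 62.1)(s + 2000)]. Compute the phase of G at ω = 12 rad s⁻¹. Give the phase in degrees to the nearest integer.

79°

∠(j12) = 90.00°
∠(j12 + 62.1) = arctan(12/62.1) = 10.94°
∠(j12 + 2000) = arctan(12/2000) = 0.34°
∠G(j12) = 90.00° − (10.94° + 0.34°) = 78.72°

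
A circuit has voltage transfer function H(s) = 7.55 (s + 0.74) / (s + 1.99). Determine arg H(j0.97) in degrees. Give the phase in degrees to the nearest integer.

27°

∠(j0.97 + 0.74) = arctan(0.97/0.74) = 52.66°
∠(j0.97 + 1.99) = arctan(0.97/1.99) = 25.99°
∠H(j0.97) = 52.66° − 25.99° = 26.67°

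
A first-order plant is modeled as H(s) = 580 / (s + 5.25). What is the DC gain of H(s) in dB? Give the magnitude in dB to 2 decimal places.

H(0) = 580 / 5.25 = 110.48
20 log₁₀(110.48) = 40.865 dB

40.87 dB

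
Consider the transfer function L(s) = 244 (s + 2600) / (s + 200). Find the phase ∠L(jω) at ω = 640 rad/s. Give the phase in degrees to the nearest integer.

∠(j640 + 2600) = arctan(640/2600) = 13.83°
∠(j640 + 200) = arctan(640/200) = 72.65°
∠L(j640) = 13.83° − 72.65° = -58.82°

-59°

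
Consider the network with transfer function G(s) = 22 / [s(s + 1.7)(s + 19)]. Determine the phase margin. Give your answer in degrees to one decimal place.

67.5°

Gain crossover: |G(jω)| = 1 at ω ≈ 0.637 rad/s.
∠G(j0.637) = −90° − arctan(0.637/1.7) − arctan(0.637/19) ≈ -112.47°
PM = 180° + (-112.47°) = 67.53°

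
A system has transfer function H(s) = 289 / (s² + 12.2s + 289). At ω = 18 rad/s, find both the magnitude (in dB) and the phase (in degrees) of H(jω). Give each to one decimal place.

|(j18)² + 12.2(j18) + 289| = |-35 + j219.6| = 222.4
|H(j18)| = 289 / 222.4 = 1.2996
20 log₁₀(1.2996) = 2.28 dB
∠[(j18)² + 12.2(j18) + 289] = ∠[-35 + j219.6] = 99.06°
∠H(j18) = −99.06° = -99.06°

|H| = 2.3 dB, ∠H = -99.1°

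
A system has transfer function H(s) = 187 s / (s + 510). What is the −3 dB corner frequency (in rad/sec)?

510 rad/sec

For a single-pole high-pass, the −3 dB point is at the pole: ω = 510 rad/sec.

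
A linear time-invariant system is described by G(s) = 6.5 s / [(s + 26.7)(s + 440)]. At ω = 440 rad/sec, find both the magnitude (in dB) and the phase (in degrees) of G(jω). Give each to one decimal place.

|G| = -39.6 dB, ∠G = -41.5 deg

|j440| = 440
|j440 + 26.7| = √(440² + 26.7²) = 440.8
|j440 + 440| = √(440² + 440²) = 622.3
|G(j440)| = 6.5 × 440 / (440.8 × 622.3) = 0.010427
20 log₁₀(0.010427) = -39.64 dB
∠(j440) = 90.00°
∠(j440 + 26.7) = arctan(440/26.7) = 86.53°
∠(j440 + 440) = arctan(440/440) = 45.00°
∠G(j440) = 90.00° − (86.53° + 45.00°) = -41.53°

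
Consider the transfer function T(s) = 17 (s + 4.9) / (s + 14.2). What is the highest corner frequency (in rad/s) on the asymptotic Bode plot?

14.2 rad/s

Break frequencies occur at each pole and zero magnitude: 4.9 rad/s, 14.2 rad/s.
The highest is 14.2 rad/s.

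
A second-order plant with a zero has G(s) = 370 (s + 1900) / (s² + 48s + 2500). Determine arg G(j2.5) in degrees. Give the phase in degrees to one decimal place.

-2.7°

∠(j2.5 + 1900) = arctan(2.5/1900) = 0.08°
∠[(j2.5)² + 48(j2.5) + 2500] = ∠[2493.8 + j120] = 2.75°
∠G(j2.5) = 0.08° − 2.75° = -2.68°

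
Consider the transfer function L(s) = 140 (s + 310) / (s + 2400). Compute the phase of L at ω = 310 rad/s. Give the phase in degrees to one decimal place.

37.6 deg

∠(j310 + 310) = arctan(310/310) = 45.00°
∠(j310 + 2400) = arctan(310/2400) = 7.36°
∠L(j310) = 45.00° − 7.36° = 37.64°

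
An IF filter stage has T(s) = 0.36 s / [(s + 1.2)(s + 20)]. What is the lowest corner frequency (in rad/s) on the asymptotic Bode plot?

1.2 rad/s

Break frequencies occur at each pole and zero magnitude: 1.2 rad/s, 20 rad/s.
The lowest is 1.2 rad/s.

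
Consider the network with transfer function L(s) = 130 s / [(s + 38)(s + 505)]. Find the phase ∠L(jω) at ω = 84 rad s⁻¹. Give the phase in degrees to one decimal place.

∠(j84) = 90.00°
∠(j84 + 38) = arctan(84/38) = 65.66°
∠(j84 + 505) = arctan(84/505) = 9.44°
∠L(j84) = 90.00° − (65.66° + 9.44°) = 14.90°

14.9°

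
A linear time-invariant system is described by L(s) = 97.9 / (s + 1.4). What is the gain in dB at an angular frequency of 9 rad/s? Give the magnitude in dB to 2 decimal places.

20.63 dB

|j9 + 1.4| = √(9² + 1.4²) = 9.108
|L(j9)| = 97.9 / 9.108 = 10.749
20 log₁₀(10.749) = 20.627 dB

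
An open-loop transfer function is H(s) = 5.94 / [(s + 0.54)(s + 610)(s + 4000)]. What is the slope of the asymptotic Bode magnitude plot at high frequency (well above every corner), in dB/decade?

With 0 zeros and 3 poles, the high-frequency asymptotic slope is 20 × (0 − 3) = -60 dB/decade.

-60 dB/decade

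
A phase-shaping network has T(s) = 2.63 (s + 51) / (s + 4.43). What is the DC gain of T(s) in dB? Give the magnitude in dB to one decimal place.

29.6 dB

T(0) = 2.63 × 51 / 4.43 = 30.278
20 log₁₀(30.278) = 29.62 dB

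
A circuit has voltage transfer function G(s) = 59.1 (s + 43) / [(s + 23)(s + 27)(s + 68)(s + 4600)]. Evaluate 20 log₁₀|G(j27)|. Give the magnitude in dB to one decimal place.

-103.6 dB

|j27 + 43| = √(27² + 43²) = 50.77
|j27 + 23| = √(27² + 23²) = 35.47
|j27 + 27| = √(27² + 27²) = 38.18
|j27 + 68| = √(27² + 68²) = 73.16
|j27 + 4600| = √(27² + 4600²) = 4600
|G(j27)| = 59.1 × 50.77 / (35.47 × 38.18 × 73.16 × 4600) = 6.5833e-06
20 log₁₀(6.5833e-06) = -103.63 dB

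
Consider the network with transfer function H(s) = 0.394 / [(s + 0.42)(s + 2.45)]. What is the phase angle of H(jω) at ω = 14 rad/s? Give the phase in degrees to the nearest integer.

-168°

∠(j14 + 0.42) = arctan(14/0.42) = 88.28°
∠(j14 + 2.45) = arctan(14/2.45) = 80.07°
∠H(j14) = − (88.28° + 80.07°) = -168.36°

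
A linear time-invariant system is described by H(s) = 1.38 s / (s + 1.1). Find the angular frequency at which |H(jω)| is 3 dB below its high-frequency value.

For a single-pole high-pass, the −3 dB point is at the pole: ω = 1.1 rad/sec.

1.1 rad/sec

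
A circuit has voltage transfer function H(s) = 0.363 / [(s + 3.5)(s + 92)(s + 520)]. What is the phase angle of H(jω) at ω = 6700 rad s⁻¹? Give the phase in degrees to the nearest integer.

-265 deg

∠(j6700 + 3.5) = arctan(6700/3.5) = 89.97°
∠(j6700 + 92) = arctan(6700/92) = 89.21°
∠(j6700 + 520) = arctan(6700/520) = 85.56°
∠H(j6700) = − (89.97° + 89.21° + 85.56°) = -264.75°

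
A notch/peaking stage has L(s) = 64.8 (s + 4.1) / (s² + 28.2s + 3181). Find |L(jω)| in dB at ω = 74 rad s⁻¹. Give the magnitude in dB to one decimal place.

|j74 + 4.1| = √(74² + 4.1²) = 74.11
|(j74)² + 28.2(j74) + 3181| = |-2295 + j2086.8| = 3102
|L(j74)| = 64.8 × 74.11 / 3102 = 1.5483
20 log₁₀(1.5483) = 3.80 dB

3.8 dB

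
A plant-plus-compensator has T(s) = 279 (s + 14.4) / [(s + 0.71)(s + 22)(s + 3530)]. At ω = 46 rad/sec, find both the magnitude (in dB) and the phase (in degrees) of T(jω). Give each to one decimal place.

|j46 + 14.4| = √(46² + 14.4²) = 48.2
|j46 + 0.71| = √(46² + 0.71²) = 46.01
|j46 + 22| = √(46² + 22²) = 50.99
|j46 + 3530| = √(46² + 3530²) = 3530
|T(j46)| = 279 × 48.2 / (46.01 × 50.99 × 3530) = 0.0016239
20 log₁₀(0.0016239) = -55.79 dB
∠(j46 + 14.4) = arctan(46/14.4) = 72.62°
∠(j46 + 0.71) = arctan(46/0.71) = 89.12°
∠(j46 + 22) = arctan(46/22) = 64.44°
∠(j46 + 3530) = arctan(46/3530) = 0.75°
∠T(j46) = 72.62° − (89.12° + 64.44° + 0.75°) = -81.68°

|T| = -55.8 dB, ∠T = -81.7°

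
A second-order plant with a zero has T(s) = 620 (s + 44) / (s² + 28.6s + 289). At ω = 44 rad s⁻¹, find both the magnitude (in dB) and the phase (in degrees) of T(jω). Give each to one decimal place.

|T| = 25.4 dB, ∠T = -97.6°

|j44 + 44| = √(44² + 44²) = 62.23
|(j44)² + 28.6(j44) + 289| = |-1647 + j1258.4| = 2073
|T(j44)| = 620 × 62.23 / 2073 = 18.613
20 log₁₀(18.613) = 25.40 dB
∠(j44 + 44) = arctan(44/44) = 45.00°
∠[(j44)² + 28.6(j44) + 289] = ∠[-1647 + j1258.4] = 142.62°
∠T(j44) = 45.00° − 142.62° = -97.62°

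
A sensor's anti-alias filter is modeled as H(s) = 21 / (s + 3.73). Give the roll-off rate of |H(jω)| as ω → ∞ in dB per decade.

With 0 zeros and 1 pole, the high-frequency asymptotic slope is 20 × (0 − 1) = -20 dB/decade.

-20 dB/decade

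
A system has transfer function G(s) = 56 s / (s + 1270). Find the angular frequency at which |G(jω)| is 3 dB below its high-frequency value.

1270 rad/sec

For a single-pole high-pass, the −3 dB point is at the pole: ω = 1270 rad/sec.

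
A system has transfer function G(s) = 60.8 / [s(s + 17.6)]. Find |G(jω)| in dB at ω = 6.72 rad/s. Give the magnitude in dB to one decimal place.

-6.4 dB

|j6.72 + 17.6| = √(6.72² + 17.6²) = 18.84
|j6.72| = 6.72
|G(j6.72)| = 60.8 / (18.84 × 6.72) = 0.48025
20 log₁₀(0.48025) = -6.37 dB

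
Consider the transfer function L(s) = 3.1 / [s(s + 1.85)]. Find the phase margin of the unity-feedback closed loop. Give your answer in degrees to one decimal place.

53.8°

Gain crossover: |L(jω)| = 1 at ω ≈ 1.35 rad s⁻¹.
∠L(j1.35) = −90° − arctan(1.35/1.85) ≈ -126.17°
PM = 180° + (-126.17°) = 53.83°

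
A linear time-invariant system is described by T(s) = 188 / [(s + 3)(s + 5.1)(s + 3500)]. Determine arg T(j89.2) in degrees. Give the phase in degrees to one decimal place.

∠(j89.2 + 3) = arctan(89.2/3) = 88.07°
∠(j89.2 + 5.1) = arctan(89.2/5.1) = 86.73°
∠(j89.2 + 3500) = arctan(89.2/3500) = 1.46°
∠T(j89.2) = − (88.07° + 86.73° + 1.46°) = -176.26°

-176.3°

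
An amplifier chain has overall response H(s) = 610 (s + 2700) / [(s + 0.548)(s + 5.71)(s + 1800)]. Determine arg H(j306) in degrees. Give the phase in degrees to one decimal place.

-182.0°

∠(j306 + 2700) = arctan(306/2700) = 6.47°
∠(j306 + 0.548) = arctan(306/0.548) = 89.90°
∠(j306 + 5.71) = arctan(306/5.71) = 88.93°
∠(j306 + 1800) = arctan(306/1800) = 9.65°
∠H(j306) = 6.47° − (89.90° + 88.93° + 9.65°) = -182.01°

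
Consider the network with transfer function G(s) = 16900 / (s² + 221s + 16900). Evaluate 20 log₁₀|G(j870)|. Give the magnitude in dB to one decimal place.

-33.1 dB

|(j870)² + 221(j870) + 16900| = |-7.4e+05 + j1.9227e+05| = 7.646e+05
|G(j870)| = 16900 / 7.646e+05 = 0.022104
20 log₁₀(0.022104) = -33.11 dB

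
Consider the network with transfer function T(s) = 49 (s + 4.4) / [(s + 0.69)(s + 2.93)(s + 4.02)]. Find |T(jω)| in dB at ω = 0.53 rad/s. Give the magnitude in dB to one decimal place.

|j0.53 + 4.4| = √(0.53² + 4.4²) = 4.432
|j0.53 + 0.69| = √(0.53² + 0.69²) = 0.8701
|j0.53 + 2.93| = √(0.53² + 2.93²) = 2.978
|j0.53 + 4.02| = √(0.53² + 4.02²) = 4.055
|T(j0.53)| = 49 × 4.432 / (0.8701 × 2.978 × 4.055) = 20.673
20 log₁₀(20.673) = 26.31 dB

26.3 dB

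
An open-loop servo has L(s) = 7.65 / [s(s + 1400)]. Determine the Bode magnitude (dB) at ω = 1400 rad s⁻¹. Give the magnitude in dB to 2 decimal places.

-111.18 dB

|j1400 + 1400| = √(1400² + 1400²) = 1980
|j1400| = 1400
|L(j1400)| = 7.65 / (1980 × 1400) = 2.7599e-06
20 log₁₀(2.7599e-06) = -111.182 dB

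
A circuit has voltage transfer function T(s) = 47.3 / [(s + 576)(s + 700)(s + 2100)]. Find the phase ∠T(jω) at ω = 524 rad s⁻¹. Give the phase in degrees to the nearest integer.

∠(j524 + 576) = arctan(524/576) = 42.29°
∠(j524 + 700) = arctan(524/700) = 36.82°
∠(j524 + 2100) = arctan(524/2100) = 14.01°
∠T(j524) = − (42.29° + 36.82° + 14.01°) = -93.12°

-93°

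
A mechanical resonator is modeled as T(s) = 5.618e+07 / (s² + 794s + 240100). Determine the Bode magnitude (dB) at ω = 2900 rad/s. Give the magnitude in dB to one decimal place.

|(j2900)² + 794(j2900) + 240100| = |-8.1699e+06 + j2.3026e+06| = 8.488e+06
|T(j2900)| = 5.618e+07 / 8.488e+06 = 6.6186
20 log₁₀(6.6186) = 16.42 dB

16.4 dB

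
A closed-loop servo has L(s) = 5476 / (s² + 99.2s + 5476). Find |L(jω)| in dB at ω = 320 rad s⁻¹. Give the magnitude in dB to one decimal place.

|(j320)² + 99.2(j320) + 5476| = |-96924 + j31744| = 1.02e+05
|L(j320)| = 5476 / 1.02e+05 = 0.053692
20 log₁₀(0.053692) = -25.40 dB

-25.4 dB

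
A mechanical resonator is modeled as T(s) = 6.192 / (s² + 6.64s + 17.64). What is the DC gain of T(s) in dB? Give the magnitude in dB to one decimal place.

-9.1 dB

T(0) = 6.192 / 17.64 = 0.35102
20 log₁₀(0.35102) = -9.09 dB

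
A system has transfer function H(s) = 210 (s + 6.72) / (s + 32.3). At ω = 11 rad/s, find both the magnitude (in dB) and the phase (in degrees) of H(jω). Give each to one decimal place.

|H| = 38.0 dB, ∠H = 39.8°

|j11 + 6.72| = √(11² + 6.72²) = 12.89
|j11 + 32.3| = √(11² + 32.3²) = 34.12
|H(j11)| = 210 × 12.89 / 34.12 = 79.332
20 log₁₀(79.332) = 37.99 dB
∠(j11 + 6.72) = arctan(11/6.72) = 58.58°
∠(j11 + 32.3) = arctan(11/32.3) = 18.81°
∠H(j11) = 58.58° − 18.81° = 39.77°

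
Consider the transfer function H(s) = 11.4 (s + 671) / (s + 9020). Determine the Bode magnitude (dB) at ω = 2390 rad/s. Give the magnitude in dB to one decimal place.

9.6 dB

|j2390 + 671| = √(2390² + 671²) = 2482
|j2390 + 9020| = √(2390² + 9020²) = 9331
|H(j2390)| = 11.4 × 2482 / 9331 = 3.0328
20 log₁₀(3.0328) = 9.64 dB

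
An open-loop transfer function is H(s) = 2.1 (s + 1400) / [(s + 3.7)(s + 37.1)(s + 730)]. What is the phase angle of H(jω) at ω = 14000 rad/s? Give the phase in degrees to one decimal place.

∠(j14000 + 1400) = arctan(14000/1400) = 84.29°
∠(j14000 + 3.7) = arctan(14000/3.7) = 89.98°
∠(j14000 + 37.1) = arctan(14000/37.1) = 89.85°
∠(j14000 + 730) = arctan(14000/730) = 87.02°
∠H(j14000) = 84.29° − (89.98° + 89.85° + 87.02°) = -182.56°

-182.6°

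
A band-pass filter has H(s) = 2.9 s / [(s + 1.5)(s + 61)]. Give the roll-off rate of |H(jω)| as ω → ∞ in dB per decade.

-20 dB/decade

With 1 zero and 2 poles, the high-frequency asymptotic slope is 20 × (1 − 2) = -20 dB/decade.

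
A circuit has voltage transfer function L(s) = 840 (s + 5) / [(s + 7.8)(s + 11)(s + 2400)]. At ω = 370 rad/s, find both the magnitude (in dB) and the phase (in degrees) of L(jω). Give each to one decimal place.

|j370 + 5| = √(370² + 5²) = 370
|j370 + 7.8| = √(370² + 7.8²) = 370.1
|j370 + 11| = √(370² + 11²) = 370.2
|j370 + 2400| = √(370² + 2400²) = 2428
|L(j370)| = 840 × 370 / (370.1 × 370.2 × 2428) = 0.00093437
20 log₁₀(0.00093437) = -60.59 dB
∠(j370 + 5) = arctan(370/5) = 89.23°
∠(j370 + 7.8) = arctan(370/7.8) = 88.79°
∠(j370 + 11) = arctan(370/11) = 88.30°
∠(j370 + 2400) = arctan(370/2400) = 8.76°
∠L(j370) = 89.23° − (88.79° + 88.30° + 8.76°) = -96.63°

|L| = -60.6 dB, ∠L = -96.6°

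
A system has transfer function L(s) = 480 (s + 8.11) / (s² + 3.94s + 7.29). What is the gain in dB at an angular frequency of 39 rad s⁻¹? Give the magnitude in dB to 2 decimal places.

|j39 + 8.11| = √(39² + 8.11²) = 39.83
|(j39)² + 3.94(j39) + 7.29| = |-1513.7 + j153.66| = 1521
|L(j39)| = 480 × 39.83 / 1521 = 12.567
20 log₁₀(12.567) = 21.985 dB

21.98 dB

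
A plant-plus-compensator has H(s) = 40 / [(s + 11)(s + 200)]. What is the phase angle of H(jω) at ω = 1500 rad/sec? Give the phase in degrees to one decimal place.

∠(j1500 + 11) = arctan(1500/11) = 89.58°
∠(j1500 + 200) = arctan(1500/200) = 82.41°
∠H(j1500) = − (89.58° + 82.41°) = -171.99°

-172.0°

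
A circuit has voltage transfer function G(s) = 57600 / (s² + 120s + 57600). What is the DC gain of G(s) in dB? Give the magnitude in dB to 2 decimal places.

G(0) = 57600 / 57600 = 1
20 log₁₀(1) = 0.000 dB

0.00 dB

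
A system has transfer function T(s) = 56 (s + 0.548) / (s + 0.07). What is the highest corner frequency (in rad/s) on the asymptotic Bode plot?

0.548 rad/s

Break frequencies occur at each pole and zero magnitude: 0.07 rad/s, 0.548 rad/s.
The highest is 0.548 rad/s.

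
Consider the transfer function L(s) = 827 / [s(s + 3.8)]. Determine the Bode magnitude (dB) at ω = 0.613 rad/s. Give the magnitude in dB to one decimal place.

|j0.613 + 3.8| = √(0.613² + 3.8²) = 3.849
|j0.613| = 0.613
|L(j0.613)| = 827 / (3.849 × 0.613) = 350.5
20 log₁₀(350.5) = 50.89 dB

50.9 dB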